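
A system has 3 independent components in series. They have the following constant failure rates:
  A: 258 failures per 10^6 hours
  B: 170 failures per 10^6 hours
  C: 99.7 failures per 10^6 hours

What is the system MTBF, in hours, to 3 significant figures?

1900

Series of exponential components: λ_sys = Σ λ_i
λ_sys = 0.000258 + 0.000170 + 0.0000997 = 5.2770e-04 /h
MTBF = 1 / λ_sys = 1900 h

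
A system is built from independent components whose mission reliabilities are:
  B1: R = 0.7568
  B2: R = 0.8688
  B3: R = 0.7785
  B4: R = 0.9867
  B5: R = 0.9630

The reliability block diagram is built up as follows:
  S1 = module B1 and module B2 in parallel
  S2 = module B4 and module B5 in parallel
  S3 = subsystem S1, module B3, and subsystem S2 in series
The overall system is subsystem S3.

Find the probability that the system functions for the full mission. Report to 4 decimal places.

0.7533

Parallel (B1 and B2): 1 − (1 − 0.756800)(1 − 0.868800) = 0.968092
Parallel (B4 and B5): 1 − (1 − 0.986700)(1 − 0.963000) = 0.999508
Series ([0.968092], B3, and [0.999508]): 0.968092 × 0.778500 × 0.999508 = 0.7533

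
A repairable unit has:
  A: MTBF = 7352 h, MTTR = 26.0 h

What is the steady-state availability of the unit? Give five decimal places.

0.99648

A(A) = MTBF/(MTBF+MTTR) = 7352/(7352+26.0) = 0.99648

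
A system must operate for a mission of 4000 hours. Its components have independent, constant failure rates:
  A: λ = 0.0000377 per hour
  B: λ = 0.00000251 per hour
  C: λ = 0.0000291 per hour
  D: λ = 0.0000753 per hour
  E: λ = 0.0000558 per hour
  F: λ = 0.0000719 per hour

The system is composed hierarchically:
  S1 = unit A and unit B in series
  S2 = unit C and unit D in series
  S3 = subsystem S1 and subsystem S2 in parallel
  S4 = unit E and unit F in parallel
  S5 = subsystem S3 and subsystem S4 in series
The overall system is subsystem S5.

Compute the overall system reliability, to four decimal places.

0.9018

R(A) = exp(−0.0000377 × 4000) = 0.860020
R(B) = exp(−0.00000251 × 4000) = 0.990010
R(C) = exp(−0.0000291 × 4000) = 0.890119
R(D) = exp(−0.0000753 × 4000) = 0.739930
R(E) = exp(−0.0000558 × 4000) = 0.799955
R(F) = exp(−0.0000719 × 4000) = 0.750062
Series (A and B): 0.860020 × 0.990010 = 0.851428
Series (C and D): 0.890119 × 0.739930 = 0.658626
Parallel ([0.851428] and [0.658626]): 1 − (1 − 0.851428)(1 − 0.658626) = 0.949281
Parallel (E and F): 1 − (1 − 0.799955)(1 − 0.750062) = 0.950001
Series ([0.949281] and [0.950001]): 0.949281 × 0.950001 = 0.9018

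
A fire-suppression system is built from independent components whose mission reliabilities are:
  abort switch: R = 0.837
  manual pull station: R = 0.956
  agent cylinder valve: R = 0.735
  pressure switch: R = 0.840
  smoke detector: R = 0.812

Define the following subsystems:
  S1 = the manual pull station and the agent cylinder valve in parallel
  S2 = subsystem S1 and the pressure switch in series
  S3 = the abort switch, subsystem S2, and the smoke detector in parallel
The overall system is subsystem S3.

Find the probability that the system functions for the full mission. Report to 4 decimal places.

Parallel (manual pull station and agent cylinder valve): 1 − (1 − 0.956000)(1 − 0.735000) = 0.988340
Series ([0.988340] and pressure switch): 0.988340 × 0.840000 = 0.830206
Parallel (abort switch, [0.830206], and smoke detector): 1 − (1 − 0.837000)(1 − 0.830206)(1 − 0.812000) = 0.9948

0.9948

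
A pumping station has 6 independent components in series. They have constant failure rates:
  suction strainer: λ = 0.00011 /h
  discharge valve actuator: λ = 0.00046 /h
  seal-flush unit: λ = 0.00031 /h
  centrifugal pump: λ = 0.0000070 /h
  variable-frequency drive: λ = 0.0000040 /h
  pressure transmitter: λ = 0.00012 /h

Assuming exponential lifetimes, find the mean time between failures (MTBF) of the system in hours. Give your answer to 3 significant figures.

989

Series of exponential components: λ_sys = Σ λ_i
λ_sys = 0.00011 + 0.00046 + 0.00031 + 0.0000070 + 0.0000040 + 0.00012 = 1.0110e-03 /h
MTBF = 1 / λ_sys = 989 h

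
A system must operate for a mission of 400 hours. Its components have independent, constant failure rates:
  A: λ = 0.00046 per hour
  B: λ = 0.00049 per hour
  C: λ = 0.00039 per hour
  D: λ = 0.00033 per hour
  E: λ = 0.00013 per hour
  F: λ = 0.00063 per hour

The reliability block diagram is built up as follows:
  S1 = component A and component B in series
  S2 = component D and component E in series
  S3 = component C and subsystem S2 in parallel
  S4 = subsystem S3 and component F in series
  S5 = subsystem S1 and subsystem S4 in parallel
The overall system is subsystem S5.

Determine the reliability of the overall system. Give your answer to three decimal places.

R(A) = exp(−0.00046 × 400) = 0.83194
R(B) = exp(−0.00049 × 400) = 0.82201
R(C) = exp(−0.00039 × 400) = 0.85556
R(D) = exp(−0.00033 × 400) = 0.87634
R(E) = exp(−0.00013 × 400) = 0.94933
R(F) = exp(−0.00063 × 400) = 0.77724
Series (A and B): 0.83194 × 0.82201 = 0.68386
Series (D and E): 0.87634 × 0.94933 = 0.83194
Parallel (C and [0.83194]): 1 − (1 − 0.85556)(1 − 0.83194) = 0.97573
Series ([0.97573] and F): 0.97573 × 0.77724 = 0.75838
Parallel ([0.68386] and [0.75838]): 1 − (1 − 0.68386)(1 − 0.75838) = 0.924

0.924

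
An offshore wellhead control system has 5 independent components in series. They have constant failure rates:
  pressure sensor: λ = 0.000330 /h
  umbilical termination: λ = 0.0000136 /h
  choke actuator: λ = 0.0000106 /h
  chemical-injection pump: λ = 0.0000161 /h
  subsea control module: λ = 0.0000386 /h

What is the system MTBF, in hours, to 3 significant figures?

2450

Series of exponential components: λ_sys = Σ λ_i
λ_sys = 0.000330 + 0.0000136 + 0.0000106 + 0.0000161 + 0.0000386 = 4.0890e-04 /h
MTBF = 1 / λ_sys = 2450 h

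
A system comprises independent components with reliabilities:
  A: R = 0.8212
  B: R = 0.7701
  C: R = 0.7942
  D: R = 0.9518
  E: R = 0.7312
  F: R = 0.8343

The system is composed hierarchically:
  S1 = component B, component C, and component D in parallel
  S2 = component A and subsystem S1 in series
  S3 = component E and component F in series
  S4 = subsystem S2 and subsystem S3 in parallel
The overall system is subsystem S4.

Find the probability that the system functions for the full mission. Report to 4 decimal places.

0.9295

Parallel (B, C, and D): 1 − (1 − 0.770100)(1 − 0.794200)(1 − 0.951800) = 0.997719
Series (A and [0.997719]): 0.821200 × 0.997719 = 0.819327
Series (E and F): 0.731200 × 0.834300 = 0.610040
Parallel ([0.819327] and [0.610040]): 1 − (1 − 0.819327)(1 − 0.610040) = 0.9295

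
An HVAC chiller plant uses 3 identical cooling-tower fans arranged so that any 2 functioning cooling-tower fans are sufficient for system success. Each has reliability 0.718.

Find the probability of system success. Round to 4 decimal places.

0.8063

R = Σ_{i=2}^{3} C(3,i) p^i (1−p)^{3−i} with p = 0.718
C(3,2)·0.718^2·0.282^1 = 0.436133
C(3,3)·0.718^3·0.282^0 = 0.370146
Sum = 0.8063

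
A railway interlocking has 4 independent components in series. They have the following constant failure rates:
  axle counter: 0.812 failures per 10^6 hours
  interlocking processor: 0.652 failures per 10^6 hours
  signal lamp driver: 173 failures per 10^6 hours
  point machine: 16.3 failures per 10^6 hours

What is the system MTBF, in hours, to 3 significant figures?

Series of exponential components: λ_sys = Σ λ_i
λ_sys = 0.000000812 + 0.000000652 + 0.000173 + 0.0000163 = 1.9076e-04 /h
MTBF = 1 / λ_sys = 5240 h

5240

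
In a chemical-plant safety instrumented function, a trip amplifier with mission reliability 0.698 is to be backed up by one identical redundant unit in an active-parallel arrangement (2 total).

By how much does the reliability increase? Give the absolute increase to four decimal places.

0.2108

R_before = 0.698
R_after = 1 − (1 − 0.698)^2 = 0.9088
ΔR = 0.9088 − 0.698 = 0.2108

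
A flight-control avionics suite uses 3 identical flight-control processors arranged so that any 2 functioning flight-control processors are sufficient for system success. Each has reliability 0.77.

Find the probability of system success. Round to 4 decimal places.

R = Σ_{i=2}^{3} C(3,i) p^i (1−p)^{3−i} with p = 0.77
C(3,2)·0.77^2·0.23^1 = 0.409101
C(3,3)·0.77^3·0.23^0 = 0.456533
Sum = 0.8656

0.8656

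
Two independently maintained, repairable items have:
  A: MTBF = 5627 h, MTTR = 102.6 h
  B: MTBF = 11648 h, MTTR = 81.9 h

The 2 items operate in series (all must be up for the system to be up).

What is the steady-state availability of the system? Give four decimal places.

0.9752

A(A) = MTBF/(MTBF+MTTR) = 5627/(5627+102.6) = 0.982093
A(B) = MTBF/(MTBF+MTTR) = 11648/(11648+81.9) = 0.993018
Series availability: 0.982093 × 0.993018 = 0.9752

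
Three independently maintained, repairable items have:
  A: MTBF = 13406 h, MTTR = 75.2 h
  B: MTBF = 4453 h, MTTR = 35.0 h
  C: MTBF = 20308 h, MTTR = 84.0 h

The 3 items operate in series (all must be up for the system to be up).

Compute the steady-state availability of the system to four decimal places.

0.9826

A(A) = MTBF/(MTBF+MTTR) = 13406/(13406+75.2) = 0.994422
A(B) = MTBF/(MTBF+MTTR) = 4453/(4453+35.0) = 0.992201
A(C) = MTBF/(MTBF+MTTR) = 20308/(20308+84.0) = 0.995881
Series availability: 0.994422 × 0.992201 × 0.995881 = 0.9826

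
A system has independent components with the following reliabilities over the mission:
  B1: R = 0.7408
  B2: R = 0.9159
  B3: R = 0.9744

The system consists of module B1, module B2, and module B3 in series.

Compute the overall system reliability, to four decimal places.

Series (B1, B2, and B3): 0.740800 × 0.915900 × 0.974400 = 0.6611

0.6611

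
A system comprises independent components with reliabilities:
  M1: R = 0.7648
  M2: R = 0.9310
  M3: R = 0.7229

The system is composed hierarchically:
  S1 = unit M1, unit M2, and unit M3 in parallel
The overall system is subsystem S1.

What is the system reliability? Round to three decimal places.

0.996

Parallel (M1, M2, and M3): 1 − (1 − 0.76480)(1 − 0.93100)(1 − 0.72290) = 0.996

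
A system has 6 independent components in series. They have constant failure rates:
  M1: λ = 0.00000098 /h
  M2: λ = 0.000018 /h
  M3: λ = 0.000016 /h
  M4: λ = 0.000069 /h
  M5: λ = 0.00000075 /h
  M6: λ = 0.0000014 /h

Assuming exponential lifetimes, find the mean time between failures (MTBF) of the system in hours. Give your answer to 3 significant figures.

9420

Series of exponential components: λ_sys = Σ λ_i
λ_sys = 0.00000098 + 0.000018 + 0.000016 + 0.000069 + 0.00000075 + 0.0000014 = 1.0613e-04 /h
MTBF = 1 / λ_sys = 9420 h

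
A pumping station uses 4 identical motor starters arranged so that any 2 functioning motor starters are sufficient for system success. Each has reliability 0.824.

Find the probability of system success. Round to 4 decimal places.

R = Σ_{i=2}^{4} C(4,i) p^i (1−p)^{4−i} with p = 0.824
C(4,2)·0.824^2·0.176^2 = 0.126192
C(4,3)·0.824^3·0.176^1 = 0.393871
C(4,4)·0.824^4·0.176^0 = 0.461008
Sum = 0.9811

0.9811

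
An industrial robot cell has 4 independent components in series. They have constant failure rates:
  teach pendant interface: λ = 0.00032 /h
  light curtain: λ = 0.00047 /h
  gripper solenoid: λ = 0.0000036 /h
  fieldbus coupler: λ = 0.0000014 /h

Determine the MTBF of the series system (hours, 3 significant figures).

Series of exponential components: λ_sys = Σ λ_i
λ_sys = 0.00032 + 0.00047 + 0.0000036 + 0.0000014 = 7.9500e-04 /h
MTBF = 1 / λ_sys = 1260 h

1260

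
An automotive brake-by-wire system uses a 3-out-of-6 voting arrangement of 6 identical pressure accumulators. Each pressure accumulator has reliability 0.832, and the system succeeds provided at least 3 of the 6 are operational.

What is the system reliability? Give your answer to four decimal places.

0.9910

R = Σ_{i=3}^{6} C(6,i) p^i (1−p)^{6−i} with p = 0.832
C(6,3)·0.832^3·0.168^3 = 0.054617
C(6,4)·0.832^4·0.168^2 = 0.202863
C(6,5)·0.832^5·0.168^1 = 0.401862
C(6,6)·0.832^6·0.168^0 = 0.331696
Sum = 0.9910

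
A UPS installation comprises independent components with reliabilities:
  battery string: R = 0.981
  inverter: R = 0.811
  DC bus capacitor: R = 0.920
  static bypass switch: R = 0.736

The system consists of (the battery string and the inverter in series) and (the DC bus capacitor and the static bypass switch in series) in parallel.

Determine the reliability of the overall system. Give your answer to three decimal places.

Series (battery string and inverter): 0.98100 × 0.81100 = 0.79559
Series (DC bus capacitor and static bypass switch): 0.92000 × 0.73600 = 0.67712
Parallel ([0.79559] and [0.67712]): 1 − (1 − 0.79559)(1 − 0.67712) = 0.934

0.934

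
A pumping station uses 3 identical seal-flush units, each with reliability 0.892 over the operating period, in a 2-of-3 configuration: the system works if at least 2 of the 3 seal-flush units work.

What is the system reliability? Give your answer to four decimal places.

0.9675

R = Σ_{i=2}^{3} C(3,i) p^i (1−p)^{3−i} with p = 0.892
C(3,2)·0.892^2·0.108^1 = 0.257795
C(3,3)·0.892^3·0.108^0 = 0.709732
Sum = 0.9675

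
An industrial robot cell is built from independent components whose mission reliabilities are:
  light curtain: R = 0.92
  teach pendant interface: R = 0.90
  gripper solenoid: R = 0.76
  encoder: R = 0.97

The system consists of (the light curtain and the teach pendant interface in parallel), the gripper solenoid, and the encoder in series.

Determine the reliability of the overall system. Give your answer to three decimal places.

Parallel (light curtain and teach pendant interface): 1 − (1 − 0.92000)(1 − 0.90000) = 0.99200
Series ([0.99200], gripper solenoid, and encoder): 0.99200 × 0.76000 × 0.97000 = 0.731

0.731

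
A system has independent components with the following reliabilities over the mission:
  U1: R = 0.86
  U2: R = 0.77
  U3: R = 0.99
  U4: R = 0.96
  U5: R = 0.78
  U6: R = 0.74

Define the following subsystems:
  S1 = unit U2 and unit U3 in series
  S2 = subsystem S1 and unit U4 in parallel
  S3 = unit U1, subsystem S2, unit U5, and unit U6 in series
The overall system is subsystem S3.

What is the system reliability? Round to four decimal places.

0.4917

Series (U2 and U3): 0.770000 × 0.990000 = 0.762300
Parallel ([0.762300] and U4): 1 − (1 − 0.762300)(1 − 0.960000) = 0.990492
Series (U1, [0.990492], U5, and U6): 0.860000 × 0.990492 × 0.780000 × 0.740000 = 0.4917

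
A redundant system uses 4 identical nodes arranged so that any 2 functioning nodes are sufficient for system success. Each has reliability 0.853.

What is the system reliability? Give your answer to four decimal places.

R = Σ_{i=2}^{4} C(4,i) p^i (1−p)^{4−i} with p = 0.853
C(4,2)·0.853^2·0.147^2 = 0.094337
C(4,3)·0.853^3·0.147^1 = 0.364942
C(4,4)·0.853^4·0.147^0 = 0.529415
Sum = 0.9887

0.9887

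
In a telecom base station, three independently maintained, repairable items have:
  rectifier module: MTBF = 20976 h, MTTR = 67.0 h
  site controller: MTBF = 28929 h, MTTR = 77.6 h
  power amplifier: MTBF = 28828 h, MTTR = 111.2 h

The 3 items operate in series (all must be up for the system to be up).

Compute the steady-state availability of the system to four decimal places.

0.9903

A(rectifier module) = MTBF/(MTBF+MTTR) = 20976/(20976+67.0) = 0.996816
A(site controller) = MTBF/(MTBF+MTTR) = 28929/(28929+77.6) = 0.997325
A(power amplifier) = MTBF/(MTBF+MTTR) = 28828/(28828+111.2) = 0.996157
Series availability: 0.996816 × 0.997325 × 0.996157 = 0.9903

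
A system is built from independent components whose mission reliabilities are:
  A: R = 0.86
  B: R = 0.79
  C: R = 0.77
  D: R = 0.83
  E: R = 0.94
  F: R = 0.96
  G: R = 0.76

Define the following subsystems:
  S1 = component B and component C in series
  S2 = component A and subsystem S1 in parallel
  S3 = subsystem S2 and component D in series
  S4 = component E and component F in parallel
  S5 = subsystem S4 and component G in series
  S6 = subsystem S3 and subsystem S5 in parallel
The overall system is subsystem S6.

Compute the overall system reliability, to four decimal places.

0.9479

Series (B and C): 0.790000 × 0.770000 = 0.608300
Parallel (A and [0.608300]): 1 − (1 − 0.860000)(1 − 0.608300) = 0.945162
Series ([0.945162] and D): 0.945162 × 0.830000 = 0.784484
Parallel (E and F): 1 − (1 − 0.940000)(1 − 0.960000) = 0.997600
Series ([0.997600] and G): 0.997600 × 0.760000 = 0.758176
Parallel ([0.784484] and [0.758176]): 1 − (1 − 0.784484)(1 − 0.758176) = 0.9479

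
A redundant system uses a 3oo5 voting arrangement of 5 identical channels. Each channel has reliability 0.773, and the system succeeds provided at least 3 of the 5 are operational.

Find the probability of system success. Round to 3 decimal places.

R = Σ_{i=3}^{5} C(5,i) p^i (1−p)^{5−i} with p = 0.773
C(5,3)·0.773^3·0.227^2 = 0.23801
C(5,4)·0.773^4·0.227^1 = 0.40524
C(5,5)·0.773^5·0.227^0 = 0.27599
Sum = 0.919

0.919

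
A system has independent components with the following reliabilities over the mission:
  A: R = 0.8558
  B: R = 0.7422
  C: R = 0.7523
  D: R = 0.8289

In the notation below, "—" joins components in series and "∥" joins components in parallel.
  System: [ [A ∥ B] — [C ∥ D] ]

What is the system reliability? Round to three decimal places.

Parallel (A and B): 1 − (1 − 0.85580)(1 − 0.74220) = 0.96283
Parallel (C and D): 1 − (1 − 0.75230)(1 − 0.82890) = 0.95762
Series ([0.96283] and [0.95762]): 0.96283 × 0.95762 = 0.922

0.922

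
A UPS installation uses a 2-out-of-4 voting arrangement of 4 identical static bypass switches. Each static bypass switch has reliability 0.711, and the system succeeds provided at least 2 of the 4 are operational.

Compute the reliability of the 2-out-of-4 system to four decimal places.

R = Σ_{i=2}^{4} C(4,i) p^i (1−p)^{4−i} with p = 0.711
C(4,2)·0.711^2·0.289^2 = 0.253330
C(4,3)·0.711^3·0.289^1 = 0.415496
C(4,4)·0.711^4·0.289^0 = 0.255551
Sum = 0.9244

0.9244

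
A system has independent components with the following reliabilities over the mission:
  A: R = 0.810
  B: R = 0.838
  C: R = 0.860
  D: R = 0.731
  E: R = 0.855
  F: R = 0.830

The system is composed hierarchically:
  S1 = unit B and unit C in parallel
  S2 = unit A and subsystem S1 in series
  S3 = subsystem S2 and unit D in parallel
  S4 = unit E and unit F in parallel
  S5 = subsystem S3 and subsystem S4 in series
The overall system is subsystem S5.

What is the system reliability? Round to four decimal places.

Parallel (B and C): 1 − (1 − 0.838000)(1 − 0.860000) = 0.977320
Series (A and [0.977320]): 0.810000 × 0.977320 = 0.791629
Parallel ([0.791629] and D): 1 − (1 − 0.791629)(1 − 0.731000) = 0.943948
Parallel (E and F): 1 − (1 − 0.855000)(1 − 0.830000) = 0.975350
Series ([0.943948] and [0.975350]): 0.943948 × 0.975350 = 0.9207

0.9207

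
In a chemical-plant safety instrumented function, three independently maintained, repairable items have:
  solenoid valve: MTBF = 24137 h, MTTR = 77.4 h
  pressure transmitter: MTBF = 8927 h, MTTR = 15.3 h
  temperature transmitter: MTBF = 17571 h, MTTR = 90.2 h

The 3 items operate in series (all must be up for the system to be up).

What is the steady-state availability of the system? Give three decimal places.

A(solenoid valve) = MTBF/(MTBF+MTTR) = 24137/(24137+77.4) = 0.996804
A(pressure transmitter) = MTBF/(MTBF+MTTR) = 8927/(8927+15.3) = 0.998289
A(temperature transmitter) = MTBF/(MTBF+MTTR) = 17571/(17571+90.2) = 0.994893
Series availability: 0.996804 × 0.998289 × 0.994893 = 0.990

0.990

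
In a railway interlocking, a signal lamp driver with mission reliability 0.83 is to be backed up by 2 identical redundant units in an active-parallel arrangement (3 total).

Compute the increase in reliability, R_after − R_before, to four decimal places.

0.1651

R_before = 0.83
R_after = 1 − (1 − 0.83)^3 = 0.9951
ΔR = 0.9951 − 0.83 = 0.1651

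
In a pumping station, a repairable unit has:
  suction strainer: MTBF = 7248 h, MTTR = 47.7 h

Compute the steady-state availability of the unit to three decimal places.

A(suction strainer) = MTBF/(MTBF+MTTR) = 7248/(7248+47.7) = 0.993

0.993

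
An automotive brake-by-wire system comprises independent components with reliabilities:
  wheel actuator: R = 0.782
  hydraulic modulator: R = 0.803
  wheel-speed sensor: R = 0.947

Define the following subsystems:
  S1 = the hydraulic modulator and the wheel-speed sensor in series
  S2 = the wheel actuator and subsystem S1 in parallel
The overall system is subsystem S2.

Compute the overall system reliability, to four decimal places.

0.9478

Series (hydraulic modulator and wheel-speed sensor): 0.803000 × 0.947000 = 0.760441
Parallel (wheel actuator and [0.760441]): 1 − (1 − 0.782000)(1 − 0.760441) = 0.9478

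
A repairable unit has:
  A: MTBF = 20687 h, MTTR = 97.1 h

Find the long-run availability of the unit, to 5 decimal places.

0.99533

A(A) = MTBF/(MTBF+MTTR) = 20687/(20687+97.1) = 0.99533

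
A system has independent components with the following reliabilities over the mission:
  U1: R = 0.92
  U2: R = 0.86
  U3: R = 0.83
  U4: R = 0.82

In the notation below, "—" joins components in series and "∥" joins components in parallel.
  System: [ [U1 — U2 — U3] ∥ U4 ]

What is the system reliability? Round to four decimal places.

Series (U1, U2, and U3): 0.920000 × 0.860000 × 0.830000 = 0.656696
Parallel ([0.656696] and U4): 1 − (1 − 0.656696)(1 − 0.820000) = 0.9382

0.9382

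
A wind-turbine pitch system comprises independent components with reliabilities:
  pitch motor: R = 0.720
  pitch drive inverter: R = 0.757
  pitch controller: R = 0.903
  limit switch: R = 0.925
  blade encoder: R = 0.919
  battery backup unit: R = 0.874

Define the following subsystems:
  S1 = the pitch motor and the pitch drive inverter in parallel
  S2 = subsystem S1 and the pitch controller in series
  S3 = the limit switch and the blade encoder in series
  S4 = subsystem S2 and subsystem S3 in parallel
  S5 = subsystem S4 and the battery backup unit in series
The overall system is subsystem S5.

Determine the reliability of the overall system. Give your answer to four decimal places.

Parallel (pitch motor and pitch drive inverter): 1 − (1 − 0.720000)(1 − 0.757000) = 0.931960
Series ([0.931960] and pitch controller): 0.931960 × 0.903000 = 0.841560
Series (limit switch and blade encoder): 0.925000 × 0.919000 = 0.850075
Parallel ([0.841560] and [0.850075]): 1 − (1 − 0.841560)(1 − 0.850075) = 0.976246
Series ([0.976246] and battery backup unit): 0.976246 × 0.874000 = 0.8532

0.8532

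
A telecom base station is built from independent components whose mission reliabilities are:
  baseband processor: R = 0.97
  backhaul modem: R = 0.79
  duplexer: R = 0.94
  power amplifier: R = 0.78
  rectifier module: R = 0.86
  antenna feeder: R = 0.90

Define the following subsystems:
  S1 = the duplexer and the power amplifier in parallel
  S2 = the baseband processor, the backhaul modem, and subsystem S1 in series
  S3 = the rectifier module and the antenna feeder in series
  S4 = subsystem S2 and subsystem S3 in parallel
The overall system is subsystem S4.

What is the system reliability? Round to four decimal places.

0.9449

Parallel (duplexer and power amplifier): 1 − (1 − 0.940000)(1 − 0.780000) = 0.986800
Series (baseband processor, backhaul modem, and [0.986800]): 0.970000 × 0.790000 × 0.986800 = 0.756185
Series (rectifier module and antenna feeder): 0.860000 × 0.900000 = 0.774000
Parallel ([0.756185] and [0.774000]): 1 − (1 − 0.756185)(1 − 0.774000) = 0.9449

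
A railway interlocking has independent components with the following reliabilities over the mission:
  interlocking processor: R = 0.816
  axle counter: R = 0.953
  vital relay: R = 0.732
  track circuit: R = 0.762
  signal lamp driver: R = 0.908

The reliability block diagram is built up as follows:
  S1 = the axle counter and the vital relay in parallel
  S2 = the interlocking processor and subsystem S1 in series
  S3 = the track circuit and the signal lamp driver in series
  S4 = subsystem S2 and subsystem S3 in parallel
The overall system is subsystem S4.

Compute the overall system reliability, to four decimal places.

0.9401

Parallel (axle counter and vital relay): 1 − (1 − 0.953000)(1 − 0.732000) = 0.987404
Series (interlocking processor and [0.987404]): 0.816000 × 0.987404 = 0.805722
Series (track circuit and signal lamp driver): 0.762000 × 0.908000 = 0.691896
Parallel ([0.805722] and [0.691896]): 1 − (1 − 0.805722)(1 − 0.691896) = 0.9401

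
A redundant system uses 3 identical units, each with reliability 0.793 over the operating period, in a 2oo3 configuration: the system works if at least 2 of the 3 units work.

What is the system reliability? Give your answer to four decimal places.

0.8892

R = Σ_{i=2}^{3} C(3,i) p^i (1−p)^{3−i} with p = 0.793
C(3,2)·0.793^2·0.207^1 = 0.390515
C(3,3)·0.793^3·0.207^0 = 0.498677
Sum = 0.8892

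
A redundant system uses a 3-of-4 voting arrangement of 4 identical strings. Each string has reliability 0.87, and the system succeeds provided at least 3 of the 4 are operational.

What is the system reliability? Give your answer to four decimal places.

0.9153

R = Σ_{i=3}^{4} C(4,i) p^i (1−p)^{4−i} with p = 0.87
C(4,3)·0.87^3·0.13^1 = 0.342422
C(4,4)·0.87^4·0.13^0 = 0.572898
Sum = 0.9153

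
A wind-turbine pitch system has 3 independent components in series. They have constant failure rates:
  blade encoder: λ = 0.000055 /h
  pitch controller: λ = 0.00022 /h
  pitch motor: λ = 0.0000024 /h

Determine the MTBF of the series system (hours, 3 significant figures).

Series of exponential components: λ_sys = Σ λ_i
λ_sys = 0.000055 + 0.00022 + 0.0000024 = 2.7740e-04 /h
MTBF = 1 / λ_sys = 3600 h

3600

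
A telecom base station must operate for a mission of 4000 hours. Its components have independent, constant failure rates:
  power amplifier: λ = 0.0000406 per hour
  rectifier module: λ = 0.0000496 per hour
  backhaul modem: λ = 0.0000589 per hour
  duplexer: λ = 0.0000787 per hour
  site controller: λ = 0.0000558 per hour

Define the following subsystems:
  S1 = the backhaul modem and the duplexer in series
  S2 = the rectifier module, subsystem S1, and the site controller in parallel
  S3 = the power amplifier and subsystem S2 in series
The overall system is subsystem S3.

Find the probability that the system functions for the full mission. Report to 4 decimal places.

0.8371

R(power amplifier) = exp(−0.0000406 × 4000) = 0.850101
R(rectifier module) = exp(−0.0000496 × 4000) = 0.820042
R(backhaul modem) = exp(−0.0000589 × 4000) = 0.790097
R(duplexer) = exp(−0.0000787 × 4000) = 0.729935
R(site controller) = exp(−0.0000558 × 4000) = 0.799955
Series (backhaul modem and duplexer): 0.790097 × 0.729935 = 0.576719
Parallel (rectifier module, [0.576719], and site controller): 1 − (1 − 0.820042)(1 − 0.576719)(1 − 0.799955) = 0.984762
Series (power amplifier and [0.984762]): 0.850101 × 0.984762 = 0.8371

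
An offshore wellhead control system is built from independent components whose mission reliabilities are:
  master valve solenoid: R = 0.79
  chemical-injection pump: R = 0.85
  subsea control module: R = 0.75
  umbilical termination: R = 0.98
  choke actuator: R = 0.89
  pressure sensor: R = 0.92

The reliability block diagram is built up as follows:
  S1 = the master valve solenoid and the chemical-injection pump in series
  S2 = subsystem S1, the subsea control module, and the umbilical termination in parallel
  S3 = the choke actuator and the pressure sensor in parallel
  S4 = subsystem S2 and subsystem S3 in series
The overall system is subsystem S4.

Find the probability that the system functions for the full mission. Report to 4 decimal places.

Series (master valve solenoid and chemical-injection pump): 0.790000 × 0.850000 = 0.671500
Parallel ([0.671500], subsea control module, and umbilical termination): 1 − (1 − 0.671500)(1 − 0.750000)(1 − 0.980000) = 0.998358
Parallel (choke actuator and pressure sensor): 1 − (1 − 0.890000)(1 − 0.920000) = 0.991200
Series ([0.998358] and [0.991200]): 0.998358 × 0.991200 = 0.9896

0.9896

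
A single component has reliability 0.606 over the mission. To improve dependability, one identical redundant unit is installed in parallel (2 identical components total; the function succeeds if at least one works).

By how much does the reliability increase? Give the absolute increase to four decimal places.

0.2388

R_before = 0.606
R_after = 1 − (1 − 0.606)^2 = 0.8448
ΔR = 0.8448 − 0.606 = 0.2388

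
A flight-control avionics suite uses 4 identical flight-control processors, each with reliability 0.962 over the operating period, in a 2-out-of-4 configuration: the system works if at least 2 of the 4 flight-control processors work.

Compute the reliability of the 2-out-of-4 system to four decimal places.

R = Σ_{i=2}^{4} C(4,i) p^i (1−p)^{4−i} with p = 0.962
C(4,2)·0.962^2·0.038^2 = 0.008018
C(4,3)·0.962^3·0.038^1 = 0.135322
C(4,4)·0.962^4·0.038^0 = 0.856447
Sum = 0.9998

0.9998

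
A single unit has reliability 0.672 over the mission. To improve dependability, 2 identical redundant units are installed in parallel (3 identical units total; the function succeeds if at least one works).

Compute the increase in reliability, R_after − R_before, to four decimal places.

R_before = 0.672
R_after = 1 − (1 − 0.672)^3 = 0.9647
ΔR = 0.9647 − 0.672 = 0.2927

0.2927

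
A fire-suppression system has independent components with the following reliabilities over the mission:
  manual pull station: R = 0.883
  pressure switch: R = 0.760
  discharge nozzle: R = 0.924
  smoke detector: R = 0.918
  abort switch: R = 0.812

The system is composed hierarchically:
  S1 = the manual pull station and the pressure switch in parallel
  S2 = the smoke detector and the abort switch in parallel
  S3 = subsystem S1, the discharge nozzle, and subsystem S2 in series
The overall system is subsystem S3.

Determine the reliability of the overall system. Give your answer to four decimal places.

0.8842

Parallel (manual pull station and pressure switch): 1 − (1 − 0.883000)(1 − 0.760000) = 0.971920
Parallel (smoke detector and abort switch): 1 − (1 − 0.918000)(1 − 0.812000) = 0.984584
Series ([0.971920], discharge nozzle, and [0.984584]): 0.971920 × 0.924000 × 0.984584 = 0.8842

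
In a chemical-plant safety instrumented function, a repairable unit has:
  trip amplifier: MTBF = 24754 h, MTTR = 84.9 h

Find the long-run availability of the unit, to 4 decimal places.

A(trip amplifier) = MTBF/(MTBF+MTTR) = 24754/(24754+84.9) = 0.9966

0.9966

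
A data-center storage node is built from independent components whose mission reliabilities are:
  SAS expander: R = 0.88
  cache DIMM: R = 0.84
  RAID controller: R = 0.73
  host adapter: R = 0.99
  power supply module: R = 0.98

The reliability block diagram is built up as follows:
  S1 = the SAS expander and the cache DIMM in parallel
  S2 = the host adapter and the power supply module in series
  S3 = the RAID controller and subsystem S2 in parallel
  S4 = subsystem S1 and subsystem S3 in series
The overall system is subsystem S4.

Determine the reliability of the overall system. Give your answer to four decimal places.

0.9729

Parallel (SAS expander and cache DIMM): 1 − (1 − 0.880000)(1 − 0.840000) = 0.980800
Series (host adapter and power supply module): 0.990000 × 0.980000 = 0.970200
Parallel (RAID controller and [0.970200]): 1 − (1 − 0.730000)(1 − 0.970200) = 0.991954
Series ([0.980800] and [0.991954]): 0.980800 × 0.991954 = 0.9729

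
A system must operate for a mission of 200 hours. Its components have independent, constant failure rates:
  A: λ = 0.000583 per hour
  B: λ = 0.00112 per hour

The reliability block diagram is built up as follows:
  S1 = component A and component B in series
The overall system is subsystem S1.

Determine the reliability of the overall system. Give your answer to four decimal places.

R(A) = exp(−0.000583 × 200) = 0.889941
R(B) = exp(−0.00112 × 200) = 0.799315
Series (A and B): 0.889941 × 0.799315 = 0.7113

0.7113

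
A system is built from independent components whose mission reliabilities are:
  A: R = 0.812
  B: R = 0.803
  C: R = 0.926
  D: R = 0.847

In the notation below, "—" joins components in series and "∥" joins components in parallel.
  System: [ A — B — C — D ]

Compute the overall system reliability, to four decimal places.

0.5114

Series (A, B, C, and D): 0.812000 × 0.803000 × 0.926000 × 0.847000 = 0.5114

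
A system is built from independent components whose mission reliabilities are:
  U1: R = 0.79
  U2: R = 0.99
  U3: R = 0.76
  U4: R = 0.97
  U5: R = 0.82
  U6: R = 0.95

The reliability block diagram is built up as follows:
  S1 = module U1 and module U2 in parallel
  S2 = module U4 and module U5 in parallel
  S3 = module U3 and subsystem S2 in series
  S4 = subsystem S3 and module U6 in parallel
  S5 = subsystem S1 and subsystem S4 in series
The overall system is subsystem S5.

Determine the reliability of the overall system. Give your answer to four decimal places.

Parallel (U1 and U2): 1 − (1 − 0.790000)(1 − 0.990000) = 0.997900
Parallel (U4 and U5): 1 − (1 − 0.970000)(1 − 0.820000) = 0.994600
Series (U3 and [0.994600]): 0.760000 × 0.994600 = 0.755896
Parallel ([0.755896] and U6): 1 − (1 − 0.755896)(1 − 0.950000) = 0.987795
Series ([0.997900] and [0.987795]): 0.997900 × 0.987795 = 0.9857

0.9857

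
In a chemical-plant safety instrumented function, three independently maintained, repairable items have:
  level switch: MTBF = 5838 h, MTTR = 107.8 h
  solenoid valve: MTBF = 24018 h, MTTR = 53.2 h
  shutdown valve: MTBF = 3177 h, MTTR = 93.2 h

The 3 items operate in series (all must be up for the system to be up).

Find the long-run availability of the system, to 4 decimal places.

A(level switch) = MTBF/(MTBF+MTTR) = 5838/(5838+107.8) = 0.981870
A(solenoid valve) = MTBF/(MTBF+MTTR) = 24018/(24018+53.2) = 0.997790
A(shutdown valve) = MTBF/(MTBF+MTTR) = 3177/(3177+93.2) = 0.971500
Series availability: 0.981870 × 0.997790 × 0.971500 = 0.9518

0.9518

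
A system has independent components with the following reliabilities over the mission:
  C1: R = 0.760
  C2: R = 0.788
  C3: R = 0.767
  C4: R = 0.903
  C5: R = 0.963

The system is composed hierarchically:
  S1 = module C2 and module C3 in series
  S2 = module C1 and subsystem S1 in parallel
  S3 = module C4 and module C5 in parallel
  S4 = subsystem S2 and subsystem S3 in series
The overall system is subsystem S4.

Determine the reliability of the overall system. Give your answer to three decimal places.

Series (C2 and C3): 0.78800 × 0.76700 = 0.60440
Parallel (C1 and [0.60440]): 1 − (1 − 0.76000)(1 − 0.60440) = 0.90506
Parallel (C4 and C5): 1 − (1 − 0.90300)(1 − 0.96300) = 0.99641
Series ([0.90506] and [0.99641]): 0.90506 × 0.99641 = 0.902

0.902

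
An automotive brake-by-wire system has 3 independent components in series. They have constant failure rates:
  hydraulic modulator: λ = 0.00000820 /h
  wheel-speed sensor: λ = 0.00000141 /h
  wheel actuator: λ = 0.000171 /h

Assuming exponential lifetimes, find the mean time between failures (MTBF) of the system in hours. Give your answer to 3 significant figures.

5540

Series of exponential components: λ_sys = Σ λ_i
λ_sys = 0.00000820 + 0.00000141 + 0.000171 = 1.8061e-04 /h
MTBF = 1 / λ_sys = 5540 h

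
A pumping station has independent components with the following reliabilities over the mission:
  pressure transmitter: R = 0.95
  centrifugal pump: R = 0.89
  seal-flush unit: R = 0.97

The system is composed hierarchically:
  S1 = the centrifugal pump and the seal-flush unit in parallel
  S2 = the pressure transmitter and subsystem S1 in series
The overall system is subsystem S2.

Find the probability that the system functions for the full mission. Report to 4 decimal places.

0.9469

Parallel (centrifugal pump and seal-flush unit): 1 − (1 − 0.890000)(1 − 0.970000) = 0.996700
Series (pressure transmitter and [0.996700]): 0.950000 × 0.996700 = 0.9469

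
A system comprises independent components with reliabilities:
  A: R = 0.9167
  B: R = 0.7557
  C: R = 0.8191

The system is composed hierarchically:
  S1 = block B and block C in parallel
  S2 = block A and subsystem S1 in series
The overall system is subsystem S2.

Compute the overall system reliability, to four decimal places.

0.8762

Parallel (B and C): 1 − (1 − 0.755700)(1 − 0.819100) = 0.955806
Series (A and [0.955806]): 0.916700 × 0.955806 = 0.8762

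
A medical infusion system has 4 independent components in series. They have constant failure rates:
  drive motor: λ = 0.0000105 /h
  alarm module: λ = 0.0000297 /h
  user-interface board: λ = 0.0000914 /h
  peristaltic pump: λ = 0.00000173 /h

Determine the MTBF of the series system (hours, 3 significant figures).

7500

Series of exponential components: λ_sys = Σ λ_i
λ_sys = 0.0000105 + 0.0000297 + 0.0000914 + 0.00000173 = 1.3333e-04 /h
MTBF = 1 / λ_sys = 7500 h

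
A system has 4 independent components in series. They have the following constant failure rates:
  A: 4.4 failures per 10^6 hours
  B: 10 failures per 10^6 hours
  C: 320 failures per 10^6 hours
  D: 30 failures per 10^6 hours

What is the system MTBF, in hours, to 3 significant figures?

Series of exponential components: λ_sys = Σ λ_i
λ_sys = 0.0000044 + 0.000010 + 0.00032 + 0.000030 = 3.6440e-04 /h
MTBF = 1 / λ_sys = 2740 h

2740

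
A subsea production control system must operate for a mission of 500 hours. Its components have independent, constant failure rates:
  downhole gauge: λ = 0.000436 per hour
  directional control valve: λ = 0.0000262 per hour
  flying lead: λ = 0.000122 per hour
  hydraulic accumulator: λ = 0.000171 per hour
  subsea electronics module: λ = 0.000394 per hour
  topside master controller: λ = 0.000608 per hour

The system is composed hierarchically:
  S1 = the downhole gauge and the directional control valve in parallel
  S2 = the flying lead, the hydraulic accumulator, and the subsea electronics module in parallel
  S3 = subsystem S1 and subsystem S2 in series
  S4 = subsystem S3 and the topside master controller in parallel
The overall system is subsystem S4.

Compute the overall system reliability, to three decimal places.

R(downhole gauge) = exp(−0.000436 × 500) = 0.80413
R(directional control valve) = exp(−0.0000262 × 500) = 0.98699
R(flying lead) = exp(−0.000122 × 500) = 0.94082
R(hydraulic accumulator) = exp(−0.000171 × 500) = 0.91805
R(subsea electronics module) = exp(−0.000394 × 500) = 0.82119
R(topside master controller) = exp(−0.000608 × 500) = 0.73786
Parallel (downhole gauge and directional control valve): 1 − (1 − 0.80413)(1 − 0.98699) = 0.99745
Parallel (flying lead, hydraulic accumulator, and subsea electronics module): 1 − (1 − 0.94082)(1 − 0.91805)(1 − 0.82119) = 0.99913
Series ([0.99745] and [0.99913]): 0.99745 × 0.99913 = 0.99658
Parallel ([0.99658] and topside master controller): 1 − (1 − 0.99658)(1 − 0.73786) = 0.999

0.999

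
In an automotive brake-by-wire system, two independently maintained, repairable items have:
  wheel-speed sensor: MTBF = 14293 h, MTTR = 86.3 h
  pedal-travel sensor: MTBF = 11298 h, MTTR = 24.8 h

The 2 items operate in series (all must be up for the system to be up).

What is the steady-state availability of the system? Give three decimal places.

A(wheel-speed sensor) = MTBF/(MTBF+MTTR) = 14293/(14293+86.3) = 0.993998
A(pedal-travel sensor) = MTBF/(MTBF+MTTR) = 11298/(11298+24.8) = 0.997810
Series availability: 0.993998 × 0.997810 = 0.992

0.992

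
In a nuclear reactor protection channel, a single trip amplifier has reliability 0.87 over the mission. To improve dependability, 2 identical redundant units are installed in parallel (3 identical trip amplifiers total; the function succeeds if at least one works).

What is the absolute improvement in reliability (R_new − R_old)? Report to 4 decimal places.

R_before = 0.87
R_after = 1 − (1 − 0.87)^3 = 0.9978
ΔR = 0.9978 − 0.87 = 0.1278

0.1278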